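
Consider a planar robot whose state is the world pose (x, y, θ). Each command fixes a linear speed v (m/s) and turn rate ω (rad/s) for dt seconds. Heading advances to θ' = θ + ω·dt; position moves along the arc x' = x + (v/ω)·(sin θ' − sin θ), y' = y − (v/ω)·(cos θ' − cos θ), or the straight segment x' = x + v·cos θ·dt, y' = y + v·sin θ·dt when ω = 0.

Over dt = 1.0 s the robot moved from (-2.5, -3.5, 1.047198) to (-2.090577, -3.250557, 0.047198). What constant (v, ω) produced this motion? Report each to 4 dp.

v = 0.5000, ω = -1.0000

Δθ = 0.047198 − 1.047198 = -1.000000
ω = Δθ/dt = -1.000000/1.0 = -1.0000
R = Δx/(sin θ' − sin θ) = -0.5000
v = R·ω = -0.5000·-1.0000 = 0.5000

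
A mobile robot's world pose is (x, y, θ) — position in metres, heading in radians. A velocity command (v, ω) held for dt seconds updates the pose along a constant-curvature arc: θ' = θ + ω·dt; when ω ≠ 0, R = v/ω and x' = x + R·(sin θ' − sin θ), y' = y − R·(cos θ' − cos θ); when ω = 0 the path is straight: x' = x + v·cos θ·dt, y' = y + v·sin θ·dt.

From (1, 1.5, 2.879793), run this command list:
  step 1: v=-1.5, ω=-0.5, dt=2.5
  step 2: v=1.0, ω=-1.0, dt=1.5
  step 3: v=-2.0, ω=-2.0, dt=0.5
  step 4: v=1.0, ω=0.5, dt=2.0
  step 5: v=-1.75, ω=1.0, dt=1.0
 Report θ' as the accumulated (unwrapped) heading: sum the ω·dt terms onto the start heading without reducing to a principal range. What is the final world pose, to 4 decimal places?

step 1: θ'=1.6298 (R=3.0000) → pose (3.2183, -1.2209, 1.6298)
step 2: θ'=0.1298 (R=-1.0000) → pose (4.0872, -0.1703, 0.1298)
step 3: θ'=-0.8702 (R=1.0000) → pose (3.1933, 0.1766, -0.8702)
step 4: θ'=0.1298 (R=2.0000) → pose (4.9810, -0.5173, 0.1298)
step 5: θ'=1.1298 (R=-1.7500) → pose (3.6250, -1.5056, 1.1298)

(3.6250, -1.5056, 1.1298)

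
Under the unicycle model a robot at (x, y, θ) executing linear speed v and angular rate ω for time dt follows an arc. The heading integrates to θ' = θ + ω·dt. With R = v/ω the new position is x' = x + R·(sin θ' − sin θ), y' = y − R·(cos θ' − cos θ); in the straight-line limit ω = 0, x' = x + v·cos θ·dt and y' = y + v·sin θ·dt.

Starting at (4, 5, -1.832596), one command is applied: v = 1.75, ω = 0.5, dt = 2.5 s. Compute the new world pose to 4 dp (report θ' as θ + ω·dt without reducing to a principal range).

(5.4551, 1.1715, -0.5826)

θ' = -1.8326 + 0.5·2.5 = -0.5826
R = v/ω = 1.75/0.5 = 3.5000
x' = 4 + 3.5000·(sin -0.5826 − sin -1.8326) = 5.4551
y' = 5 − 3.5000·(cos -0.5826 − cos -1.8326) = 1.1715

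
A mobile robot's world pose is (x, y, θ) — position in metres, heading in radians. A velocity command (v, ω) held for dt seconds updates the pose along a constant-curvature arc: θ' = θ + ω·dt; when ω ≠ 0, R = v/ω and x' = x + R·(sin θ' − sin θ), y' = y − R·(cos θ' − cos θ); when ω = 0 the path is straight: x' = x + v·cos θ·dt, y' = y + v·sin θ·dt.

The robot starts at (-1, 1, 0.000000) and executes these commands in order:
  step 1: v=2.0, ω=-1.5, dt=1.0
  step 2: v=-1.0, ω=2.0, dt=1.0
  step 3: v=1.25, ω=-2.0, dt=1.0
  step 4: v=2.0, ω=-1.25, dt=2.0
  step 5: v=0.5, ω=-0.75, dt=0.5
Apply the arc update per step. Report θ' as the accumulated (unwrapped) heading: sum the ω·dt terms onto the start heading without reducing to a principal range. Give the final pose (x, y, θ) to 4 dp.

step 1: θ'=-1.5000 (R=-1.3333) → pose (0.3300, -0.2390, -1.5000)
step 2: θ'=0.5000 (R=-0.5000) → pose (-0.4085, 0.1644, 0.5000)
step 3: θ'=-1.5000 (R=-0.6250) → pose (0.5146, -0.3399, -1.5000)
step 4: θ'=-4.0000 (R=-1.6000) → pose (-2.2923, -1.4989, -4.0000)
step 5: θ'=-4.3750 (R=-0.6667) → pose (-2.4168, -1.2838, -4.3750)

(-2.4168, -1.2838, -4.3750)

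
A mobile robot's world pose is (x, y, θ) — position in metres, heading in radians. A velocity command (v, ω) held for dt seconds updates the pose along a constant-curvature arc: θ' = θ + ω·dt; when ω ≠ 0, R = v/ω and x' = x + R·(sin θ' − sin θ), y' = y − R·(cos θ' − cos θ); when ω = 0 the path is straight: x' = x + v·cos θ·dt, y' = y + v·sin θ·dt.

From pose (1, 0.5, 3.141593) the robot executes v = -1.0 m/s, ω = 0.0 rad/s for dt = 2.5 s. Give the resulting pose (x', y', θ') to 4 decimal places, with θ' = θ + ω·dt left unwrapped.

(3.5000, 0.5000, 3.1416)

θ' = 3.1416 + 0.0·2.5 = 3.1416
ω = 0 → straight: x' = 1 + -1.0·cos(3.1416)·2.5 = 3.5000
y' = 0.5 + -1.0·sin(3.1416)·2.5 = 0.5000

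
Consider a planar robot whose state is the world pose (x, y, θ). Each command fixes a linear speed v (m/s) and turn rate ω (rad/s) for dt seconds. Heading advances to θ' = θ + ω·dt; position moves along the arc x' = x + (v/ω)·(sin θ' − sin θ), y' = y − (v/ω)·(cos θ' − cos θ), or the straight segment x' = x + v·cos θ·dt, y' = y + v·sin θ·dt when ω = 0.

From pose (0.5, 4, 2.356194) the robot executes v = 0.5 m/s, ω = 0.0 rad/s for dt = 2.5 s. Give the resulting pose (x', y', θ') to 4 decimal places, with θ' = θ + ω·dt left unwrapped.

θ' = 2.3562 + 0.0·2.5 = 2.3562
ω = 0 → straight: x' = 0.5 + 0.5·cos(2.3562)·2.5 = -0.3839
y' = 4 + 0.5·sin(2.3562)·2.5 = 4.8839

(-0.3839, 4.8839, 2.3562)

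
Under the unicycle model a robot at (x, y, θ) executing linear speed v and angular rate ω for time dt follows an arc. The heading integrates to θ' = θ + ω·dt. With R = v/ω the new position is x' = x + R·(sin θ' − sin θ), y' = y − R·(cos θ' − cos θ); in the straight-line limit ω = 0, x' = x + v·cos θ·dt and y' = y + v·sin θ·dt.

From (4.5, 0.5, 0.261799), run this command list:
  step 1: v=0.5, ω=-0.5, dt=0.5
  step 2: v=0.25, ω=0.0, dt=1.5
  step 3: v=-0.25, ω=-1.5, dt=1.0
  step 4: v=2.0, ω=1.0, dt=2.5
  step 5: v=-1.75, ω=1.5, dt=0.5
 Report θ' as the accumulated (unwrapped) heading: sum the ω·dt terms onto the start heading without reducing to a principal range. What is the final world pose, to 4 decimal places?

step 1: θ'=0.0118 (R=-1.0000) → pose (4.7470, 0.5340, 0.0118)
step 2: θ'=0.0118 (straight) → pose (5.1220, 0.5384, 0.0118)
step 3: θ'=-1.4882 (R=0.1667) → pose (4.9539, 0.6913, -1.4882)
step 4: θ'=1.0118 (R=2.0000) → pose (8.6427, -0.2043, 1.0118)
step 5: θ'=1.7618 (R=-1.1667) → pose (8.4863, -1.0445, 1.7618)

(8.4863, -1.0445, 1.7618)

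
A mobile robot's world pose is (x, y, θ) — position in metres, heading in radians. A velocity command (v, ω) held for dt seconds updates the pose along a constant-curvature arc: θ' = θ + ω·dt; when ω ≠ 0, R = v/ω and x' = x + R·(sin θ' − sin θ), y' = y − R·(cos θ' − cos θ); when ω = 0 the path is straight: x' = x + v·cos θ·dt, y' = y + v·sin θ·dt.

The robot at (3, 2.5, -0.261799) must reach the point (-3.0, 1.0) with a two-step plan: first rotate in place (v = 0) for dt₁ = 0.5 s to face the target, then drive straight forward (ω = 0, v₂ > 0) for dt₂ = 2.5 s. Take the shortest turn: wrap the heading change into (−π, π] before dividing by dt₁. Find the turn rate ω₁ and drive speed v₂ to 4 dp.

ω₁ = -5.2696, v₂ = 2.4739

heading to target = atan2(1−2.5, -3−3) = -2.8966
Δθ = wrap(-2.8966 − -0.2618) = -2.6348; ω₁ = Δθ/dt₁ = -5.2696
distance = √((-3−3)² + (1−2.5)²) = 6.1847; v₂ = distance/dt₂ = 2.4739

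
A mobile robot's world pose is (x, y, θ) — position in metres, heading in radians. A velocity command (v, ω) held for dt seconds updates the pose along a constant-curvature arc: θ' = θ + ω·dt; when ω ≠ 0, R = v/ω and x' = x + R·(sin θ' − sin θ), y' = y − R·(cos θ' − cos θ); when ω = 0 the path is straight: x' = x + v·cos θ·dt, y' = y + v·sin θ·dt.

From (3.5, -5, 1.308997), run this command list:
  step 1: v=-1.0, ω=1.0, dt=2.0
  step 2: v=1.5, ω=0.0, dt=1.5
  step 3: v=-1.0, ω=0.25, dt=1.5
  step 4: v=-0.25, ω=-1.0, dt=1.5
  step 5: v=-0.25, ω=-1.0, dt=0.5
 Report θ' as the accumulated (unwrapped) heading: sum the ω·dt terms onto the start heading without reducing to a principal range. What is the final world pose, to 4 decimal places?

step 1: θ'=3.3090 (R=-1.0000) → pose (4.6325, -6.2448, 3.3090)
step 2: θ'=3.3090 (straight) → pose (2.4140, -6.6197, 3.3090)
step 3: θ'=3.6840 (R=-4.0000) → pose (3.8123, -6.1015, 3.6840)
step 4: θ'=2.1840 (R=0.2500) → pose (4.1458, -6.1718, 2.1840)
step 5: θ'=1.6840 (R=0.2500) → pose (4.1897, -6.2874, 1.6840)

(4.1897, -6.2874, 1.6840)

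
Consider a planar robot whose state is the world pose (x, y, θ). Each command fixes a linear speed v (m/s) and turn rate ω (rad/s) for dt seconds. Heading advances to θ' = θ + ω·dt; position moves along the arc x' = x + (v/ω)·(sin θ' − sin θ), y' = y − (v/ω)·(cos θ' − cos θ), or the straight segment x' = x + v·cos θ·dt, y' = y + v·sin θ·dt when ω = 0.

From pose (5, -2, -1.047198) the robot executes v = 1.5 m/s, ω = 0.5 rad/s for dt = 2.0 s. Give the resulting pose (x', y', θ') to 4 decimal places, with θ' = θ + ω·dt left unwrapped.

(7.4565, -3.4967, -0.0472)

θ' = -1.0472 + 0.5·2.0 = -0.0472
R = v/ω = 1.5/0.5 = 3.0000
x' = 5 + 3.0000·(sin -0.0472 − sin -1.0472) = 7.4565
y' = -2 − 3.0000·(cos -0.0472 − cos -1.0472) = -3.4967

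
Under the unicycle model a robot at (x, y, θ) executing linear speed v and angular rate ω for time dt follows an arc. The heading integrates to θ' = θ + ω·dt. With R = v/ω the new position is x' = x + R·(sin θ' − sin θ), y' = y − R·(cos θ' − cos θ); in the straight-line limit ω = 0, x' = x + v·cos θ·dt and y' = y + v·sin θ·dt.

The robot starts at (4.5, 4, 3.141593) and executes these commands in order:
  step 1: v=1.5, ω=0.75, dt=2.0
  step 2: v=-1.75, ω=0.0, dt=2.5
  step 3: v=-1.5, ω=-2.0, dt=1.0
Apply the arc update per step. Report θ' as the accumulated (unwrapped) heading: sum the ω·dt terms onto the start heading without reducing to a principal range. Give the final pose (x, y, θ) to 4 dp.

(3.9222, 7.1106, 2.6416)

step 1: θ'=4.6416 (R=2.0000) → pose (2.5050, 2.1415, 4.6416)
step 2: θ'=4.6416 (straight) → pose (2.8145, 6.5055, 4.6416)
step 3: θ'=2.6416 (R=0.7500) → pose (3.9222, 7.1106, 2.6416)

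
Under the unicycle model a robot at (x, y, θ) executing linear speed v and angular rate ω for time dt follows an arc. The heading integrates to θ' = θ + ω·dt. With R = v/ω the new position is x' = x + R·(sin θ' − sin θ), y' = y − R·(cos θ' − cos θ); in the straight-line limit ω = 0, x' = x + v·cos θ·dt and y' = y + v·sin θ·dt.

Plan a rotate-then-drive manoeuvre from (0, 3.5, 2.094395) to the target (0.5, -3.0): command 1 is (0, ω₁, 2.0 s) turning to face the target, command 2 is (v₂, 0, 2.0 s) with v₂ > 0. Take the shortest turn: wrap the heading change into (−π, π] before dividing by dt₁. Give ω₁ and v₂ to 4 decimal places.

heading to target = atan2(-3−3.5, 0.5−0) = -1.4940
Δθ = wrap(-1.4940 − 2.0944) = 2.6948; ω₁ = Δθ/dt₁ = 1.3474
distance = √((0.5−0)² + (-3−3.5)²) = 6.5192; v₂ = distance/dt₂ = 3.2596

ω₁ = 1.3474, v₂ = 3.2596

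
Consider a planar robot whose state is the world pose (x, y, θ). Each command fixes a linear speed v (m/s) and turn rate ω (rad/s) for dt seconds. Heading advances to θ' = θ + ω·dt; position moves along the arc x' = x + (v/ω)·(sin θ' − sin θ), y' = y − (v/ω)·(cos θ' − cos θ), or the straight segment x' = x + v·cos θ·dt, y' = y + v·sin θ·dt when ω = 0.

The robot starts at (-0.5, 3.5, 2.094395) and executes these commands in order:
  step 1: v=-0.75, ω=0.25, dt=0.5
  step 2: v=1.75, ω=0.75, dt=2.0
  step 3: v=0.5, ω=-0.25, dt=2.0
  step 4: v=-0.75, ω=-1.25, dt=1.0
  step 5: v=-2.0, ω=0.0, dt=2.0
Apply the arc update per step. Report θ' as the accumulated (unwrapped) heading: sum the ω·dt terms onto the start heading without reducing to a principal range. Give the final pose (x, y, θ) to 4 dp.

step 1: θ'=2.2194 (R=-3.0000) → pose (-0.2927, 3.1878, 2.2194)
step 2: θ'=3.7194 (R=2.3333) → pose (-3.4267, 3.7328, 3.7194)
step 3: θ'=3.2194 (R=-2.0000) → pose (-4.3636, 3.4142, 3.2194)
step 4: θ'=1.9694 (R=0.6000) → pose (-3.7640, 3.0489, 1.9694)
step 5: θ'=1.9694 (straight) → pose (-2.2115, -0.6375, 1.9694)

(-2.2115, -0.6375, 1.9694)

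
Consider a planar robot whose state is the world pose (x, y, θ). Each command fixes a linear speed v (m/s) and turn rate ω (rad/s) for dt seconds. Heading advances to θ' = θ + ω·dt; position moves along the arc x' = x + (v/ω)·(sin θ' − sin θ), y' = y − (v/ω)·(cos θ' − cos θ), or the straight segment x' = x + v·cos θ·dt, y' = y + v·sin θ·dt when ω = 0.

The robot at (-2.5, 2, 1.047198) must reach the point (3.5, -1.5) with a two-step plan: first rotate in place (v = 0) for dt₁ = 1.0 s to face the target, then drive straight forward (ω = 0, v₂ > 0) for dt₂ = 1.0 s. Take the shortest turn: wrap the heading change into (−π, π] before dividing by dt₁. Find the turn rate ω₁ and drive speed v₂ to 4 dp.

heading to target = atan2(-1.5−2, 3.5−-2.5) = -0.5281
Δθ = wrap(-0.5281 − 1.0472) = -1.5753; ω₁ = Δθ/dt₁ = -1.5753
distance = √((3.5−-2.5)² + (-1.5−2)²) = 6.9462; v₂ = distance/dt₂ = 6.9462

ω₁ = -1.5753, v₂ = 6.9462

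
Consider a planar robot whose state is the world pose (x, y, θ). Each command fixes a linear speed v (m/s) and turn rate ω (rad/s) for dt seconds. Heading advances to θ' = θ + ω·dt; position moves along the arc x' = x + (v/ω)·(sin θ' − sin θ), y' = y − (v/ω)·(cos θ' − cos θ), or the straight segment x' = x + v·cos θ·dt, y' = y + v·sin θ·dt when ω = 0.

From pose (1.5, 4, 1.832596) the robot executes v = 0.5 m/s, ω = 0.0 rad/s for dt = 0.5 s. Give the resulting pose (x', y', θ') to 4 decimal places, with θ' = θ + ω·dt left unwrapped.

(1.4353, 4.2415, 1.8326)

θ' = 1.8326 + 0.0·0.5 = 1.8326
ω = 0 → straight: x' = 1.5 + 0.5·cos(1.8326)·0.5 = 1.4353
y' = 4 + 0.5·sin(1.8326)·0.5 = 4.2415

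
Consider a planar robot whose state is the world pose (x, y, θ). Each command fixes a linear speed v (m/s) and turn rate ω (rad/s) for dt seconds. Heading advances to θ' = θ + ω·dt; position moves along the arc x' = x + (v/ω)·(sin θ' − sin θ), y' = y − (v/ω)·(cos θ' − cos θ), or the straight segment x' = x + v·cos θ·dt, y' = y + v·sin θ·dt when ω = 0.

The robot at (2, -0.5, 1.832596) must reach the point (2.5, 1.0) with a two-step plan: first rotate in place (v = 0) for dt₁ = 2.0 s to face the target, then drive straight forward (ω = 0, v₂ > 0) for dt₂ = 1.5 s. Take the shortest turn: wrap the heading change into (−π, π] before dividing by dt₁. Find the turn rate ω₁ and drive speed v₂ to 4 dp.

ω₁ = -0.2918, v₂ = 1.0541

heading to target = atan2(1−-0.5, 2.5−2) = 1.2490
Δθ = wrap(1.2490 − 1.8326) = -0.5836; ω₁ = Δθ/dt₁ = -0.2918
distance = √((2.5−2)² + (1−-0.5)²) = 1.5811; v₂ = distance/dt₂ = 1.0541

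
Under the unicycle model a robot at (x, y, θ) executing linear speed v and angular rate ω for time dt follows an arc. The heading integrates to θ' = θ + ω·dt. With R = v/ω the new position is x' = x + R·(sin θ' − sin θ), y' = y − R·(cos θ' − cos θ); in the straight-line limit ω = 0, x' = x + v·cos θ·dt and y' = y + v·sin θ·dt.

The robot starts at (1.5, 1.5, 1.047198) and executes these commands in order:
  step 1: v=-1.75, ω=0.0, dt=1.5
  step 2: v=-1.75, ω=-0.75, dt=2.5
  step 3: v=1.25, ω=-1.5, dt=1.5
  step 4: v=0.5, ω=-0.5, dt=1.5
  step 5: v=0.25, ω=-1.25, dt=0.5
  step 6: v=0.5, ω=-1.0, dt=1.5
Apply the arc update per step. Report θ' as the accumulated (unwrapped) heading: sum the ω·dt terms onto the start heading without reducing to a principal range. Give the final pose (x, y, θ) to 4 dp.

step 1: θ'=1.0472 (straight) → pose (0.1875, -0.7733, 1.0472)
step 2: θ'=-0.8278 (R=2.3333) → pose (-3.5516, -1.1851, -0.8278)
step 3: θ'=-3.0778 (R=-0.8333) → pose (-4.1122, -2.5805, -3.0778)
step 4: θ'=-3.8278 (R=-1.0000) → pose (-4.8095, -2.3562, -3.8278)
step 5: θ'=-4.4528 (R=-0.2000) → pose (-4.8761, -2.2528, -4.4528)
step 6: θ'=-5.9528 (R=-0.5000) → pose (-4.5551, -1.6515, -5.9528)

(-4.5551, -1.6515, -5.9528)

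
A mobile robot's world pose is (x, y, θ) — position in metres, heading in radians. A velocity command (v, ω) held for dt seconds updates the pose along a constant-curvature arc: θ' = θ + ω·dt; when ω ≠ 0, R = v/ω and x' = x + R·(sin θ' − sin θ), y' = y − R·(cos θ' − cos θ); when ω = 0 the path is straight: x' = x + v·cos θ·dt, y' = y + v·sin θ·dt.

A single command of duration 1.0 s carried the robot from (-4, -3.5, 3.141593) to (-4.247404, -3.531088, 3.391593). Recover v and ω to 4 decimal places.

v = 0.2500, ω = 0.2500

Δθ = 3.391593 − 3.141593 = 0.250000
ω = Δθ/dt = 0.250000/1.0 = 0.2500
R = Δx/(sin θ' − sin θ) = 1.0000
v = R·ω = 1.0000·0.2500 = 0.2500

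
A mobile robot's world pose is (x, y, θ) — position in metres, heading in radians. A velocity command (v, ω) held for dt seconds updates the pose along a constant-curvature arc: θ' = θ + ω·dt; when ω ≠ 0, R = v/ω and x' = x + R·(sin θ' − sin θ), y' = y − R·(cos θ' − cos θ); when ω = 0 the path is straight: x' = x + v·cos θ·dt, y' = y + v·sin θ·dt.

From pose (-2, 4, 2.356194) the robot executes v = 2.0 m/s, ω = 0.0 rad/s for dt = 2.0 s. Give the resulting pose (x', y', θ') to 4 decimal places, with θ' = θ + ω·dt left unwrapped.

θ' = 2.3562 + 0.0·2.0 = 2.3562
ω = 0 → straight: x' = -2 + 2.0·cos(2.3562)·2.0 = -4.8284
y' = 4 + 2.0·sin(2.3562)·2.0 = 6.8284

(-4.8284, 6.8284, 2.3562)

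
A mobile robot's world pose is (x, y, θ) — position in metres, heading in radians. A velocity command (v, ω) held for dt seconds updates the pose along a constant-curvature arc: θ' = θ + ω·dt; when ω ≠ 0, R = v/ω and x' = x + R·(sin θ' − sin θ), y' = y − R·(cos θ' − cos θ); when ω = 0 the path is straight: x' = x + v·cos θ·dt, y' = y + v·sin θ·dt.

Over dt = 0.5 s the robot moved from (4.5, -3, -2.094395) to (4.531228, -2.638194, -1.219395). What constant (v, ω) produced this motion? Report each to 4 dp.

v = -0.7500, ω = 1.7500

Δθ = -1.219395 − -2.094395 = 0.875000
ω = Δθ/dt = 0.875000/0.5 = 1.7500
R = −Δy/(cos θ' − cos θ) = -0.4286
v = R·ω = -0.4286·1.7500 = -0.7500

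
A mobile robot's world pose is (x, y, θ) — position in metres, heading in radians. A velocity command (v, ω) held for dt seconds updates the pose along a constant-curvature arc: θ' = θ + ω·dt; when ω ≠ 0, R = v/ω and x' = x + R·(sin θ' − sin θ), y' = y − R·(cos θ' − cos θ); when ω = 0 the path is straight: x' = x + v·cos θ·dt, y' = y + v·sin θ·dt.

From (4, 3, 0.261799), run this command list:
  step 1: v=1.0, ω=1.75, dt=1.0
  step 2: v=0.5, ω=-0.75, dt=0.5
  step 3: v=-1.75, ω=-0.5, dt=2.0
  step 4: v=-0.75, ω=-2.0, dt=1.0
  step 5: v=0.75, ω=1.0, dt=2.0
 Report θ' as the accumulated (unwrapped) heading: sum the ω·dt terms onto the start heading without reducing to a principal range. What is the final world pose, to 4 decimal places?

step 1: θ'=2.0118 (R=0.5714) → pose (4.3689, 3.7959, 2.0118)
step 2: θ'=1.6368 (R=-0.6667) → pose (4.3065, 4.0365, 1.6368)
step 3: θ'=0.6368 (R=3.5000) → pose (2.8953, 0.9916, 0.6368)
step 4: θ'=-1.3632 (R=0.3750) → pose (2.3054, 1.2158, -1.3632)
step 5: θ'=0.6368 (R=0.7500) → pose (3.4853, 0.7674, 0.6368)

(3.4853, 0.7674, 0.6368)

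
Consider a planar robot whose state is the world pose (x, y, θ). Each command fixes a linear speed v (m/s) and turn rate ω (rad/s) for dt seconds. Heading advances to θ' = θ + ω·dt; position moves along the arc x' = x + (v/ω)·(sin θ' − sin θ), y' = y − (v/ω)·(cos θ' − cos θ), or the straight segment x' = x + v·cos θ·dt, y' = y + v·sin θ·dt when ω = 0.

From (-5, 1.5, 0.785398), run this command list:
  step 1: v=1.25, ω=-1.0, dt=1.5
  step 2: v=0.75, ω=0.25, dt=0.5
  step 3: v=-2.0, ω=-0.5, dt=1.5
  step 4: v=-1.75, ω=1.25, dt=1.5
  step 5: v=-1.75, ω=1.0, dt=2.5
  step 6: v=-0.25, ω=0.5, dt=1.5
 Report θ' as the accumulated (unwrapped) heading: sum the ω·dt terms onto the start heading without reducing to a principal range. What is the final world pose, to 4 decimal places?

(-5.6851, 1.4763, 3.7854)

step 1: θ'=-0.7146 (R=-1.2500) → pose (-3.2970, 1.5603, -0.7146)
step 2: θ'=-0.5896 (R=3.0000) → pose (-2.9991, 1.3329, -0.5896)
step 3: θ'=-1.3396 (R=4.0000) → pose (-4.6686, 3.7410, -1.3396)
step 4: θ'=0.5354 (R=-1.4000) → pose (-6.7456, 4.6243, 0.5354)
step 5: θ'=3.0354 (R=-1.7500) → pose (-6.0382, 1.3790, 3.0354)
step 6: θ'=3.7854 (R=-0.5000) → pose (-5.6851, 1.4763, 3.7854)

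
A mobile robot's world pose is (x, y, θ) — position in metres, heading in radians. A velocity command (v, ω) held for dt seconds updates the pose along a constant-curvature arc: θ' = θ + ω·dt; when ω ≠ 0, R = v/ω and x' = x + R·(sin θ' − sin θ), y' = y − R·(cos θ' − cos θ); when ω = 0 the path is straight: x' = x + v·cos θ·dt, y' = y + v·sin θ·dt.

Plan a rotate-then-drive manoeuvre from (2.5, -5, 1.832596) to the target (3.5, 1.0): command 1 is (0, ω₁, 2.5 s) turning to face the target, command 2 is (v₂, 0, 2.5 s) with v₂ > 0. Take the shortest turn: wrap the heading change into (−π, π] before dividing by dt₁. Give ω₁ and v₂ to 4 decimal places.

heading to target = atan2(1−-5, 3.5−2.5) = 1.4056
Δθ = wrap(1.4056 − 1.8326) = -0.4269; ω₁ = Δθ/dt₁ = -0.1708
distance = √((3.5−2.5)² + (1−-5)²) = 6.0828; v₂ = distance/dt₂ = 2.4331

ω₁ = -0.1708, v₂ = 2.4331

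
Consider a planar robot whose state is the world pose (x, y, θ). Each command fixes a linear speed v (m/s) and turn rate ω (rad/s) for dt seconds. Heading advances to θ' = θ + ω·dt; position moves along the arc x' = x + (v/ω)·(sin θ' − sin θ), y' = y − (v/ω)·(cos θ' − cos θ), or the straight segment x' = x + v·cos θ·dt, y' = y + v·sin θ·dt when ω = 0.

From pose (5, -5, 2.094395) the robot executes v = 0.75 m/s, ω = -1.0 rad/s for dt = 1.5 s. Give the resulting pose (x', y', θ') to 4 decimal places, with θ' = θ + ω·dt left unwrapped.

θ' = 2.0944 + -1.0·1.5 = 0.5944
R = v/ω = 0.75/-1.0 = -0.7500
x' = 5 + -0.7500·(sin 0.5944 − sin 2.0944) = 5.2295
y' = -5 − -0.7500·(cos 0.5944 − cos 2.0944) = -4.0036

(5.2295, -4.0036, 0.5944)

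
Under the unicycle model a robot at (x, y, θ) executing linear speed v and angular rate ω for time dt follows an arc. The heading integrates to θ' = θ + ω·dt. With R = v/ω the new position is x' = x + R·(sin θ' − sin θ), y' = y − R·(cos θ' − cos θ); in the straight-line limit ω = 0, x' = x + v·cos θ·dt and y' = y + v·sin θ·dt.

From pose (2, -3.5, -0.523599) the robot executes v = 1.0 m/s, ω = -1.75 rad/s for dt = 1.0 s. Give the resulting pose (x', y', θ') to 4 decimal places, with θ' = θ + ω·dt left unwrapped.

θ' = -0.5236 + -1.75·1.0 = -2.2736
R = v/ω = 1.0/-1.75 = -0.5714
x' = 2 + -0.5714·(sin -2.2736 − sin -0.5236) = 2.1503
y' = -3.5 − -0.5714·(cos -2.2736 − cos -0.5236) = -4.3642

(2.1503, -4.3642, -2.2736)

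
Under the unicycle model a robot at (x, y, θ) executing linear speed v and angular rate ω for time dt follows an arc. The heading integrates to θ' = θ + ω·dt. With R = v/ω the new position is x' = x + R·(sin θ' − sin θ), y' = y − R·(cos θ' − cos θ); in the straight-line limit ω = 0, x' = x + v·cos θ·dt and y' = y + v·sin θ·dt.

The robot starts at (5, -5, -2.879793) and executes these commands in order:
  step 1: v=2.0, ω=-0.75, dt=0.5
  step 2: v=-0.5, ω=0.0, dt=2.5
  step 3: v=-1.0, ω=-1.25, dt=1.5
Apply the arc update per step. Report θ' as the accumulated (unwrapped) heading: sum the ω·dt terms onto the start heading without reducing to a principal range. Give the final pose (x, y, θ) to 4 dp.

step 1: θ'=-3.2548 (R=-2.6667) → pose (4.0086, -5.0738, -3.2548)
step 2: θ'=-3.2548 (straight) → pose (5.2506, -5.2150, -3.2548)
step 3: θ'=-5.1298 (R=0.8000) → pose (5.8915, -6.3342, -5.1298)

(5.8915, -6.3342, -5.1298)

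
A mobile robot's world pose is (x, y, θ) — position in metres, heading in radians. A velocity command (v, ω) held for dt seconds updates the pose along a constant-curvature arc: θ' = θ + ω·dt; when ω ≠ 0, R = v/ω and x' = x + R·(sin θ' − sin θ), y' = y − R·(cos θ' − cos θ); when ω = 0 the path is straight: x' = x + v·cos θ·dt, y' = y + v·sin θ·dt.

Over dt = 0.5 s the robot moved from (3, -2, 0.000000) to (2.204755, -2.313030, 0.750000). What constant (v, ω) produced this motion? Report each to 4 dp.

v = -1.7500, ω = 1.5000

Δθ = 0.750000 − 0.000000 = 0.750000
ω = Δθ/dt = 0.750000/0.5 = 1.5000
R = Δx/(sin θ' − sin θ) = -1.1667
v = R·ω = -1.1667·1.5000 = -1.7500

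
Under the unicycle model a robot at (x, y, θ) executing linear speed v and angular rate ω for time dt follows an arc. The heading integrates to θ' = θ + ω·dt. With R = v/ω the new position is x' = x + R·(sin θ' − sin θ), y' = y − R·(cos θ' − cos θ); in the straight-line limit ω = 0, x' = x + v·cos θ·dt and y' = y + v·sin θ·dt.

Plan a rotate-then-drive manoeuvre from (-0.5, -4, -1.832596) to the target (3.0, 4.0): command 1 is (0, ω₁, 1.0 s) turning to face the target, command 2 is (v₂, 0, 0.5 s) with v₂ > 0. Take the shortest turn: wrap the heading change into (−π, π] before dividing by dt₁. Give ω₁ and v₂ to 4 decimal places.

heading to target = atan2(4−-4, 3−-0.5) = 1.1584
Δθ = wrap(1.1584 − -1.8326) = 2.9910; ω₁ = Δθ/dt₁ = 2.9910
distance = √((3−-0.5)² + (4−-4)²) = 8.7321; v₂ = distance/dt₂ = 17.4642

ω₁ = 2.9910, v₂ = 17.4642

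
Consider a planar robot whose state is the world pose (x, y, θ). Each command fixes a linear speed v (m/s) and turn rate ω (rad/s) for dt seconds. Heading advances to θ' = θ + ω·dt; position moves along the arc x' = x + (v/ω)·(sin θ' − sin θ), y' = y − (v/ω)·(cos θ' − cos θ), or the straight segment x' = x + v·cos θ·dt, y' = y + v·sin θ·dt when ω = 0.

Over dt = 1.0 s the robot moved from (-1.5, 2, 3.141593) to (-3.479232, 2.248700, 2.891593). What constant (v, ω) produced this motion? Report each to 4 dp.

v = 2.0000, ω = -0.2500

Δθ = 2.891593 − 3.141593 = -0.250000
ω = Δθ/dt = -0.250000/1.0 = -0.2500
R = Δx/(sin θ' − sin θ) = -8.0000
v = R·ω = -8.0000·-0.2500 = 2.0000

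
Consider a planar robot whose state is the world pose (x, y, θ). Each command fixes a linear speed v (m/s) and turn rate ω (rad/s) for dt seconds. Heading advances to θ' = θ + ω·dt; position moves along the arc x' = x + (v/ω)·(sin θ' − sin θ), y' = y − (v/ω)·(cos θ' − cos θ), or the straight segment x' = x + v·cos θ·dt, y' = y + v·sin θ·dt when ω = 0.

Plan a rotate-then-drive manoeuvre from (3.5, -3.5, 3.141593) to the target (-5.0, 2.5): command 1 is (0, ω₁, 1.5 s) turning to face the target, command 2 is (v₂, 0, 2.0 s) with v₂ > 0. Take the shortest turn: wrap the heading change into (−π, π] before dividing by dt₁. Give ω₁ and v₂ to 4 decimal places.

heading to target = atan2(2.5−-3.5, -5−3.5) = 2.5269
Δθ = wrap(2.5269 − 3.1416) = -0.6147; ω₁ = Δθ/dt₁ = -0.4098
distance = √((-5−3.5)² + (2.5−-3.5)²) = 10.4043; v₂ = distance/dt₂ = 5.2022

ω₁ = -0.4098, v₂ = 5.2022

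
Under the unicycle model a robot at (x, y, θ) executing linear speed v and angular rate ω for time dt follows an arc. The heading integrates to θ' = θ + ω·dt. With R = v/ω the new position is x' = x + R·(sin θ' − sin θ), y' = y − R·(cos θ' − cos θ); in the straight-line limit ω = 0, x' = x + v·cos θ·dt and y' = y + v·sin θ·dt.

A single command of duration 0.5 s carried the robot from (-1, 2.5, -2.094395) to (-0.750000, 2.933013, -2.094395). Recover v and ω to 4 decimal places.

v = -1.0000, ω = 0.0000

Δθ = -2.094395 − -2.094395 = 0.000000
ω = Δθ/dt = 0.000000/0.5 = 0.0000
ω = 0 → v = (Δx·cos θ + Δy·sin θ)/dt = -1.0000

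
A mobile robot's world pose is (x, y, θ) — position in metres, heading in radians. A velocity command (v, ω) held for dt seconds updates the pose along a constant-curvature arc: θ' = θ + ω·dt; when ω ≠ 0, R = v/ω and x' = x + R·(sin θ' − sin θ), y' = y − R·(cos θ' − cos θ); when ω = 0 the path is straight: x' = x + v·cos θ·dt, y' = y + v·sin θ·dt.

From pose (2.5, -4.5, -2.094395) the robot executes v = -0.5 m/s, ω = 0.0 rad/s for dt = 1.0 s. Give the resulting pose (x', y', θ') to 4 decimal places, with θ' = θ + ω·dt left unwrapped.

θ' = -2.0944 + 0.0·1.0 = -2.0944
ω = 0 → straight: x' = 2.5 + -0.5·cos(-2.0944)·1.0 = 2.7500
y' = -4.5 + -0.5·sin(-2.0944)·1.0 = -4.0670

(2.7500, -4.0670, -2.0944)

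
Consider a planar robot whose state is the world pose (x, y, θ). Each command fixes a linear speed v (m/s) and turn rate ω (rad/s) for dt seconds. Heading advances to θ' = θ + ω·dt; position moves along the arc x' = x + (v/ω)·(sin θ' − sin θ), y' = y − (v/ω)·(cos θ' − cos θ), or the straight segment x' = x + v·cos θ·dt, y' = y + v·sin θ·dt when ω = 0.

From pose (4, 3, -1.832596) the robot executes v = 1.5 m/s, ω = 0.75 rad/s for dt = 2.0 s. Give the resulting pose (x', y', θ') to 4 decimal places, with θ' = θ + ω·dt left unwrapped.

(5.2789, 0.5920, -0.3326)

θ' = -1.8326 + 0.75·2.0 = -0.3326
R = v/ω = 1.5/0.75 = 2.0000
x' = 4 + 2.0000·(sin -0.3326 − sin -1.8326) = 5.2789
y' = 3 − 2.0000·(cos -0.3326 − cos -1.8326) = 0.5920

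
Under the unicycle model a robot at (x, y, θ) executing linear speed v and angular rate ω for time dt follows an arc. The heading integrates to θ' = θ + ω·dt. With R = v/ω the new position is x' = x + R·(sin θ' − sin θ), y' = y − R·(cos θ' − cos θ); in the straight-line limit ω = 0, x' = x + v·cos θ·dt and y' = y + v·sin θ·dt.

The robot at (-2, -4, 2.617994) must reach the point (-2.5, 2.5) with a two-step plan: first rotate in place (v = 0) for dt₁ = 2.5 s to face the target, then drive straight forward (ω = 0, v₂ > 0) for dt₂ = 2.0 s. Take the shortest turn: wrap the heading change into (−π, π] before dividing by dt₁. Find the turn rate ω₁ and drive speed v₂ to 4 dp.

heading to target = atan2(2.5−-4, -2.5−-2) = 1.6476
Δθ = wrap(1.6476 − 2.6180) = -0.9704; ω₁ = Δθ/dt₁ = -0.3882
distance = √((-2.5−-2)² + (2.5−-4)²) = 6.5192; v₂ = distance/dt₂ = 3.2596

ω₁ = -0.3882, v₂ = 3.2596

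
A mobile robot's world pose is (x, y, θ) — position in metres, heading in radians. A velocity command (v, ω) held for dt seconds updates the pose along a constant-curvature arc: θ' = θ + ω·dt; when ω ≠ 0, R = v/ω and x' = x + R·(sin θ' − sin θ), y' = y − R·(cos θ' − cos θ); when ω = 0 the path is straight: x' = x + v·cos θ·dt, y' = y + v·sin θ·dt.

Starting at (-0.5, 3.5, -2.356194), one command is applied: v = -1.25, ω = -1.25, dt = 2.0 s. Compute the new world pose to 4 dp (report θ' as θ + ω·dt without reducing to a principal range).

θ' = -2.3562 + -1.25·2.0 = -4.8562
R = v/ω = -1.25/-1.25 = 1.0000
x' = -0.5 + 1.0000·(sin -4.8562 − sin -2.3562) = 1.1968
y' = 3.5 − 1.0000·(cos -4.8562 − cos -2.3562) = 2.6496

(1.1968, 2.6496, -4.8562)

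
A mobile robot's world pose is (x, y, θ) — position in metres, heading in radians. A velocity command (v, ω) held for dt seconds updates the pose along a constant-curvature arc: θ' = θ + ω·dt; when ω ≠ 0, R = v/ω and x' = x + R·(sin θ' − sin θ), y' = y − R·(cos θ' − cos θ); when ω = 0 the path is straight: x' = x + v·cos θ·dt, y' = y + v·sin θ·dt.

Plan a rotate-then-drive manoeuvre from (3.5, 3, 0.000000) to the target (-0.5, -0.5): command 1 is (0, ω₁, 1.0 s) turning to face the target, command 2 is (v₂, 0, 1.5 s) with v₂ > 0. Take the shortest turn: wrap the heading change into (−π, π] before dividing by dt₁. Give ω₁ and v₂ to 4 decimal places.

heading to target = atan2(-0.5−3, -0.5−3.5) = -2.4228
Δθ = wrap(-2.4228 − 0.0000) = -2.4228; ω₁ = Δθ/dt₁ = -2.4228
distance = √((-0.5−3.5)² + (-0.5−3)²) = 5.3151; v₂ = distance/dt₂ = 3.5434

ω₁ = -2.4228, v₂ = 3.5434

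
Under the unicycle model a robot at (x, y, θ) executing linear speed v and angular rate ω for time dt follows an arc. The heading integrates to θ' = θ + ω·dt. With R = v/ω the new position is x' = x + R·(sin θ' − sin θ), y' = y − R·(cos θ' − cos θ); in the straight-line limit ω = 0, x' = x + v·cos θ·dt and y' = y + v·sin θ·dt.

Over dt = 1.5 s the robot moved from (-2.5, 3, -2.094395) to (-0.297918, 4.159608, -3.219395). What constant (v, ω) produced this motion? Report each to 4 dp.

Δθ = -3.219395 − -2.094395 = -1.125000
ω = Δθ/dt = -1.125000/1.5 = -0.7500
R = Δx/(sin θ' − sin θ) = 2.3333
v = R·ω = 2.3333·-0.7500 = -1.7500

v = -1.7500, ω = -0.7500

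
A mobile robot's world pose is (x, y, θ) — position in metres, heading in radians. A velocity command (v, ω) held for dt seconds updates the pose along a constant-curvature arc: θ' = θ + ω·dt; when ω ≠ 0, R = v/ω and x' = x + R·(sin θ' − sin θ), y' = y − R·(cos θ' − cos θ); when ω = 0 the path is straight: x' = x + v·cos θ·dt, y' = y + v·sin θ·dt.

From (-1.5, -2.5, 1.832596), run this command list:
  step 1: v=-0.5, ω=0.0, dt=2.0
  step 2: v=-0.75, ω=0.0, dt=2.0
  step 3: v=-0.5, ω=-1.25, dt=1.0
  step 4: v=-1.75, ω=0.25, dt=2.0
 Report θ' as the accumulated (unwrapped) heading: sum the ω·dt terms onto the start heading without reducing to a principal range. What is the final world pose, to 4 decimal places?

(-3.3501, -7.9144, 1.0826)

step 1: θ'=1.8326 (straight) → pose (-1.2412, -3.4659, 1.8326)
step 2: θ'=1.8326 (straight) → pose (-0.8530, -4.9148, 1.8326)
step 3: θ'=0.5826 (R=0.4000) → pose (-1.0192, -5.3524, 0.5826)
step 4: θ'=1.0826 (R=-7.0000) → pose (-3.3501, -7.9144, 1.0826)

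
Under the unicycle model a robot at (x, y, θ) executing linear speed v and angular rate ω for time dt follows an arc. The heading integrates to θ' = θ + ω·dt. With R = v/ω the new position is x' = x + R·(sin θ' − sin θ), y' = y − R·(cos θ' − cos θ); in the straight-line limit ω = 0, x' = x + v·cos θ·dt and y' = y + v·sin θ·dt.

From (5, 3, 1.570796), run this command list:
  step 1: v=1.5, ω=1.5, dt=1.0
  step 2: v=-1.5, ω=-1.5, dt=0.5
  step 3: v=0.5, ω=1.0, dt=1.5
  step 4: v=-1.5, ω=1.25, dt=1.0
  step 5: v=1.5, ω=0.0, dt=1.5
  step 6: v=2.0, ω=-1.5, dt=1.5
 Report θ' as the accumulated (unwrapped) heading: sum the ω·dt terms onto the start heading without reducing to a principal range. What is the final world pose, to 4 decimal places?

step 1: θ'=3.0708 (R=1.0000) → pose (4.0707, 3.9975, 3.0708)
step 2: θ'=2.3208 (R=1.0000) → pose (4.7317, 3.6816, 2.3208)
step 3: θ'=3.8208 (R=0.5000) → pose (4.0518, 3.7299, 3.8208)
step 4: θ'=5.0708 (R=-1.2000) → pose (4.4217, 5.0845, 5.0708)
step 5: θ'=5.0708 (straight) → pose (5.2110, 2.9775, 5.0708)
step 6: θ'=2.8208 (R=-1.3333) → pose (3.5419, 1.2444, 2.8208)

(3.5419, 1.2444, 2.8208)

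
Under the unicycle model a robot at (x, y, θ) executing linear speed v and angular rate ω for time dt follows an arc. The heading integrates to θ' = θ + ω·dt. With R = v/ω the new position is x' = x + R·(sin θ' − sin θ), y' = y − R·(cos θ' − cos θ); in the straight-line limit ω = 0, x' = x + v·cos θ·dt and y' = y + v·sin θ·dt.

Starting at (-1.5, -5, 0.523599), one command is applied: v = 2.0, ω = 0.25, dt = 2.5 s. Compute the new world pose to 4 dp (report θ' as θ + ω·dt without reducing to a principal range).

θ' = 0.5236 + 0.25·2.5 = 1.1486
R = v/ω = 2.0/0.25 = 8.0000
x' = -1.5 + 8.0000·(sin 1.1486 − sin 0.5236) = 1.7975
y' = -5 − 8.0000·(cos 1.1486 − cos 0.5236) = -1.3499

(1.7975, -1.3499, 1.1486)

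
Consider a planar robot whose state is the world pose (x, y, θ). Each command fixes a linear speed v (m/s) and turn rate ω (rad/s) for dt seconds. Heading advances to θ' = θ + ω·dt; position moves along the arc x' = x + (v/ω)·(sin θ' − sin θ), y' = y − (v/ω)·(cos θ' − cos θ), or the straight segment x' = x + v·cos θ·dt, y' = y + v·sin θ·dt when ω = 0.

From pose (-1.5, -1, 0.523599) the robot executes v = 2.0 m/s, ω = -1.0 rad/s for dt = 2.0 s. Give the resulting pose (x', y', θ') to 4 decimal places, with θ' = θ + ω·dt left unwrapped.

θ' = 0.5236 + -1.0·2.0 = -1.4764
R = v/ω = 2.0/-1.0 = -2.0000
x' = -1.5 + -2.0000·(sin -1.4764 − sin 0.5236) = 1.4911
y' = -1 − -2.0000·(cos -1.4764 − cos 0.5236) = -2.5435

(1.4911, -2.5435, -1.4764)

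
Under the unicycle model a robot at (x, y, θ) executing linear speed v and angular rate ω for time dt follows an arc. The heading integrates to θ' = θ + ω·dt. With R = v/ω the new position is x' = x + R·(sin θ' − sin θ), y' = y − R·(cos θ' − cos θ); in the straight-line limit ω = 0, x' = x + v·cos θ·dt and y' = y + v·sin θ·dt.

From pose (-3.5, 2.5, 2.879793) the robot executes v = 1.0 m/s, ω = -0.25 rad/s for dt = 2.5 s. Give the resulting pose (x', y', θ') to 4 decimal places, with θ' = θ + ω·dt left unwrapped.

θ' = 2.8798 + -0.25·2.5 = 2.2548
R = v/ω = 1.0/-0.25 = -4.0000
x' = -3.5 + -4.0000·(sin 2.2548 − sin 2.8798) = -5.5649
y' = 2.5 − -4.0000·(cos 2.2548 − cos 2.8798) = 3.8361

(-5.5649, 3.8361, 2.2548)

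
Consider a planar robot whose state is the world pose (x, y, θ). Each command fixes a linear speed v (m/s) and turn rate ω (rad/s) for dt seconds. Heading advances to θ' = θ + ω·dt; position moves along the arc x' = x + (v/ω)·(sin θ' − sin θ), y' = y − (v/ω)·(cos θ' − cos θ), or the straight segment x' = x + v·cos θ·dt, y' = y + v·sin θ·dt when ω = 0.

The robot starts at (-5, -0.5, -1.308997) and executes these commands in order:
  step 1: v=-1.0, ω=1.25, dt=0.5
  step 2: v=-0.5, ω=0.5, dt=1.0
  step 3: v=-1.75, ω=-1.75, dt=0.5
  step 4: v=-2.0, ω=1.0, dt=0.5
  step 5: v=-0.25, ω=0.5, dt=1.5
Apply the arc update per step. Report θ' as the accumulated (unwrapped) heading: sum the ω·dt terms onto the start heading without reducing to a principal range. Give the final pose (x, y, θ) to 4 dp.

step 1: θ'=-0.6840 (R=-0.8000) → pose (-5.2672, -0.0870, -0.6840)
step 2: θ'=-0.1840 (R=-1.0000) → pose (-5.7162, 0.1211, -0.1840)
step 3: θ'=-1.0590 (R=1.0000) → pose (-6.4051, 0.6144, -1.0590)
step 4: θ'=-0.5590 (R=-2.0000) → pose (-7.0881, 1.3305, -0.5590)
step 5: θ'=0.1910 (R=-0.5000) → pose (-7.4482, 1.3975, 0.1910)

(-7.4482, 1.3975, 0.1910)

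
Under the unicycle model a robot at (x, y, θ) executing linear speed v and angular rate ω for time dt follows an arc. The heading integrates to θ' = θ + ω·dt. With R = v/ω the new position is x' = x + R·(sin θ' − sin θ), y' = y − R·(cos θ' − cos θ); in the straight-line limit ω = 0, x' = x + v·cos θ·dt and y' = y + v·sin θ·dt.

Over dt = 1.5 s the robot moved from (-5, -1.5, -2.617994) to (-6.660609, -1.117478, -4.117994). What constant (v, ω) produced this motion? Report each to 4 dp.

Δθ = -4.117994 − -2.617994 = -1.500000
ω = Δθ/dt = -1.500000/1.5 = -1.0000
R = Δx/(sin θ' − sin θ) = -1.2500
v = R·ω = -1.2500·-1.0000 = 1.2500

v = 1.2500, ω = -1.0000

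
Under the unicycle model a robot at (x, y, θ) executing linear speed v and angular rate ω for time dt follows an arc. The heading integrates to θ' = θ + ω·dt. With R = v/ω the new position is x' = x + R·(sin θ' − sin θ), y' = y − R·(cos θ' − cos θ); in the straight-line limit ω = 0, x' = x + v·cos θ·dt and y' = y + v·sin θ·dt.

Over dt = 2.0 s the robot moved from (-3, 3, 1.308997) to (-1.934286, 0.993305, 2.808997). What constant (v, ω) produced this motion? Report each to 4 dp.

v = -1.2500, ω = 0.7500

Δθ = 2.808997 − 1.308997 = 1.500000
ω = Δθ/dt = 1.500000/2.0 = 0.7500
R = −Δy/(cos θ' − cos θ) = -1.6667
v = R·ω = -1.6667·0.7500 = -1.2500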